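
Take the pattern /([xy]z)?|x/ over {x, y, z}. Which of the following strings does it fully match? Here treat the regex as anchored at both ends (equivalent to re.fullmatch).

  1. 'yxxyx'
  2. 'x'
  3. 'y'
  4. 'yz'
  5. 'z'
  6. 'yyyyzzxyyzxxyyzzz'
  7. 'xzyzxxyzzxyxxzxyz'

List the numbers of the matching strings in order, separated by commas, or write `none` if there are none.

1. 'yxxyx' → no match
2. 'x' → match
3. 'y' → no match
4. 'yz' → match
5. 'z' → no match
6 → no match
7 → no match

2, 4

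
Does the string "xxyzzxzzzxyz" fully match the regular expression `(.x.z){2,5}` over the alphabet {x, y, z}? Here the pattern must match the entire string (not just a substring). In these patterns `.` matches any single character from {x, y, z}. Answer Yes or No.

Yes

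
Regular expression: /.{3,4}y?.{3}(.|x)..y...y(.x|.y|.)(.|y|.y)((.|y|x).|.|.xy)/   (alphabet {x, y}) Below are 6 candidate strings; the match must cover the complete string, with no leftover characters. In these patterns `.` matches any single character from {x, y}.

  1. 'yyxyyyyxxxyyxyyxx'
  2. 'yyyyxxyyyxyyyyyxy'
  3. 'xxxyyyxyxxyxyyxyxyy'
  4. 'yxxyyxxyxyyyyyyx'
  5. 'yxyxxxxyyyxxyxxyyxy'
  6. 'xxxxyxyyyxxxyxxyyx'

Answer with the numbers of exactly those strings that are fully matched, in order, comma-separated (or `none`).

none

1 → no match
2 → no match
3 → no match
4 → no match
5 → no match
6 → no match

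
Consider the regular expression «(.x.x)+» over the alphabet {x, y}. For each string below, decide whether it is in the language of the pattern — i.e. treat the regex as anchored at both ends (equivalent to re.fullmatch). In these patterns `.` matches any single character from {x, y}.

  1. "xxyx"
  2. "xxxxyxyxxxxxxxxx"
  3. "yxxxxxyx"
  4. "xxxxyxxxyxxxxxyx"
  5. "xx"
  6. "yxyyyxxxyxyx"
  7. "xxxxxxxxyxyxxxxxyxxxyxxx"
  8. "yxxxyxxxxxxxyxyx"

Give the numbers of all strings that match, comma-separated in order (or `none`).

1, 2, 3, 4, 7, 8

1 → match
2 → match
3 → match
4 → match
5 → no match
6 → no match
7 → match
8 → match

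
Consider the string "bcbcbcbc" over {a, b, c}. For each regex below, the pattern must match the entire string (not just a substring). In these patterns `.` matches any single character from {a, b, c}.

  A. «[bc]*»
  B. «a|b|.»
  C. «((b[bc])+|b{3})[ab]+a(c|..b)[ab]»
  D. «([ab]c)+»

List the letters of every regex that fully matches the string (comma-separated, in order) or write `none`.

A → match
B → no match
C → no match
D → match

A, D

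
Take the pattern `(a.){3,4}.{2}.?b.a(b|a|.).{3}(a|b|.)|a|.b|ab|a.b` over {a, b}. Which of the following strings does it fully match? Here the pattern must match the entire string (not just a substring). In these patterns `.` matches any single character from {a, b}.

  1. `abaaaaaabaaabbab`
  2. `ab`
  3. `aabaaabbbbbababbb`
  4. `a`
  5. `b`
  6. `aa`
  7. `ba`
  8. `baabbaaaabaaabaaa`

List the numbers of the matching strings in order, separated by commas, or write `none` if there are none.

1, 2, 4

1 → match
2 → match
3 → no match
4 → match
5 → no match
6 → no match
7 → no match
8 → no match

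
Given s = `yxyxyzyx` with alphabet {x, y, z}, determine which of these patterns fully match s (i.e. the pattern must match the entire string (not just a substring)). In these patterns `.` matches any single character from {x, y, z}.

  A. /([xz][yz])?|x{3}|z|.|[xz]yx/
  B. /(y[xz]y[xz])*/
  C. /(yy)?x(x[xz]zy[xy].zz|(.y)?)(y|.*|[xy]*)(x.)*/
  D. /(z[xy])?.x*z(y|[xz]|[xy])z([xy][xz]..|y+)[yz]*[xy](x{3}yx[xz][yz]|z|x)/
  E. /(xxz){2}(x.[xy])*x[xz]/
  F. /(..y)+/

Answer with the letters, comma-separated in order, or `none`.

A → no match
B → match
C → no match
D → no match
E → no match — must start with `xxz`
F → no match — must end with `y`

B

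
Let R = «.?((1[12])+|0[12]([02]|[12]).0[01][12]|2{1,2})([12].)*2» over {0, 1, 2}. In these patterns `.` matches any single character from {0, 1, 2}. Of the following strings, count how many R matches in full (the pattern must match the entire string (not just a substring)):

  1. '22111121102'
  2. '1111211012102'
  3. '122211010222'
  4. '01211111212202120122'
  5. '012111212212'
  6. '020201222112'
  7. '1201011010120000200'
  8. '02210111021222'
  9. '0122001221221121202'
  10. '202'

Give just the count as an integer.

1 → match
2 → match
3 → match
4 → match
5 → match
6 → match
7 → no match — must end with '2'
8 → match
9 → no match
10 → no match
Total matched: 7

7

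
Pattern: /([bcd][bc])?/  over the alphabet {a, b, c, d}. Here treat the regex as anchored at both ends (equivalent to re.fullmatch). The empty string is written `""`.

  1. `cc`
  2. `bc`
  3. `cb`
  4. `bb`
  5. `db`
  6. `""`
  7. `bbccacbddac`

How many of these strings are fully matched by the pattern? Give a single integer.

1. `cc` → match
2. `bc` → match
3. `cb` → match
4. `bb` → match
5. `db` → match
6. `""` → match
7. `bbccacbddac` → no match
Total matched: 6

6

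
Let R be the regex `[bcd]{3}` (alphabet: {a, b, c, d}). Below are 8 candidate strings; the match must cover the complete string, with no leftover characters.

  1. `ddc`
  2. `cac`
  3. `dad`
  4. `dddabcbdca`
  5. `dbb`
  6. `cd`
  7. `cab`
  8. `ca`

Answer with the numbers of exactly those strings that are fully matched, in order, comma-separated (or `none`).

1, 5

1 → match
2 → no match
3 → no match
4 → no match
5 → match
6 → no match
7 → no match
8 → no match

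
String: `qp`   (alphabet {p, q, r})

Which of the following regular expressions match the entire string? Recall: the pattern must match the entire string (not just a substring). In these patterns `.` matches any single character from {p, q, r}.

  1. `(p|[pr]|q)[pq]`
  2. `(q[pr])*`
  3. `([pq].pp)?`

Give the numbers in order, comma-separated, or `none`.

1, 2

1 → match
2 → match
3 → no match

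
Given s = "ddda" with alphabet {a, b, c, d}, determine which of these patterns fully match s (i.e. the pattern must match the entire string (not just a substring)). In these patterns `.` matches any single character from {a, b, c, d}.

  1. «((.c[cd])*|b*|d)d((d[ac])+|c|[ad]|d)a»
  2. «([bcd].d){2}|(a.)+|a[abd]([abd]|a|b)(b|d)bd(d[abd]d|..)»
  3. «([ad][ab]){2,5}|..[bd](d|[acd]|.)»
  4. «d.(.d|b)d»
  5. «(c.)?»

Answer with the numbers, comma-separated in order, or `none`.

1 → match
2 → no match
3 → match
4 → no match — must end with "d"
5 → no match

1, 3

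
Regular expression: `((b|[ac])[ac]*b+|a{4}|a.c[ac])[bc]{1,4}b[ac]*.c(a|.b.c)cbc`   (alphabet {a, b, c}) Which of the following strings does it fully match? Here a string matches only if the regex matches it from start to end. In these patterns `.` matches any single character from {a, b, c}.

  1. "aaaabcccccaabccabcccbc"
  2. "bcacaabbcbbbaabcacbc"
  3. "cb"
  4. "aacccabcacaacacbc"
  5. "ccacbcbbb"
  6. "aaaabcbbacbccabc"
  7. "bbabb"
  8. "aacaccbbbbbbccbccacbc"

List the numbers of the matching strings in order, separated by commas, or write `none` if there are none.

2, 8

1 → no match
2 → match
3. "cb" → no match — must end with "cbc"
4 → no match
5. "ccacbcbbb" → no match — must end with "cbc"
6 → no match — must end with "cbc"
7. "bbabb" → no match — must end with "cbc"
8 → match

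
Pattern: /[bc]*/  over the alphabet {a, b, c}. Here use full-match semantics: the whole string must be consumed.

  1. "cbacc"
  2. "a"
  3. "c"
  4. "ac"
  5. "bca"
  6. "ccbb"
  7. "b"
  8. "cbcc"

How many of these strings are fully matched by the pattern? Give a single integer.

1 → no match
2 → no match
3 → match
4 → no match
5 → no match
6 → match
7 → match
8 → match
Total matched: 4

4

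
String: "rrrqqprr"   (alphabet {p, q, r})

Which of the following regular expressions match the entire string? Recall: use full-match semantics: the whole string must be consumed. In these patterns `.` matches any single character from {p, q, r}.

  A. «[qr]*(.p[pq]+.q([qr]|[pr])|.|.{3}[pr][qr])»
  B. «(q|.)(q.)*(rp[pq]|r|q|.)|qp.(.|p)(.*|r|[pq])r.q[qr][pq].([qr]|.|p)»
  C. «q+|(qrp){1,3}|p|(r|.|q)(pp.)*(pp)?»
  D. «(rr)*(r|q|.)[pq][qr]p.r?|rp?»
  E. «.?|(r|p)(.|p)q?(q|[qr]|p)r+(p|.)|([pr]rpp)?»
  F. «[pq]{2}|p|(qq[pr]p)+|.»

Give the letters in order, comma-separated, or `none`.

A, D

A → match
B → no match
C → no match
D → match
E → no match
F → no match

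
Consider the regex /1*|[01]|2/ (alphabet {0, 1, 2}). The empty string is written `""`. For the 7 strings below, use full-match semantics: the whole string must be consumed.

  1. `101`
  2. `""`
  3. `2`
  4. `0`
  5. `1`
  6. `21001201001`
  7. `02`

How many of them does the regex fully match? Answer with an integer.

1. `101` → no match
2. `""` → match
3. `2` → match
4. `0` → match
5. `1` → match
6. `21001201001` → no match
7. `02` → no match
Total matched: 4

4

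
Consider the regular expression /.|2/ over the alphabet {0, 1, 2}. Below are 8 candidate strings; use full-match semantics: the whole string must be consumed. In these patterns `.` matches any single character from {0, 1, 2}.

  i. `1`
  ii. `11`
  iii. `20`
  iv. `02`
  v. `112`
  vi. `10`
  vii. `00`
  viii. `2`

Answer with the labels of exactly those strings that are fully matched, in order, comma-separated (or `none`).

i → match
ii → no match
iii → no match
iv → no match
v → no match
vi → no match
vii → no match
viii → match

i, viii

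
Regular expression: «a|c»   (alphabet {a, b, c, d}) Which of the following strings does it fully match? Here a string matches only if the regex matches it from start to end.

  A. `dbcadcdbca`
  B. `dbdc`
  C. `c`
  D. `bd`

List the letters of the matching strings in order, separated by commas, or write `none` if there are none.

A → no match
B → no match
C → match
D → no match

C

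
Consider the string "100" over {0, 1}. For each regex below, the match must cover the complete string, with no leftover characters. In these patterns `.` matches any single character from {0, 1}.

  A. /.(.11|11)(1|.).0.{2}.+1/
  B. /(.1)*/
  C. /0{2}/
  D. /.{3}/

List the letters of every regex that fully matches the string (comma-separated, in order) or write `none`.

D

A → no match — must end with "1"
B → no match
C → no match — must start with "0"
D → match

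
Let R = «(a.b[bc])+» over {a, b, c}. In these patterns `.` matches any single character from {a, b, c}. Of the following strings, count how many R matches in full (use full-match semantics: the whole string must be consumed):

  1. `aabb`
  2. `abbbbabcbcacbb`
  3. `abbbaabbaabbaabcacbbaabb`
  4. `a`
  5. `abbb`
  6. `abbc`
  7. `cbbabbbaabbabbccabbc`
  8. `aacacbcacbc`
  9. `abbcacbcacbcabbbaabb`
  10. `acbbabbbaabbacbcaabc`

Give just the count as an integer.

6

1 → match
2 → no match
3 → match
4 → no match
5 → match
6 → match
7 → no match — must start with `a`
8 → no match
9 → match
10 → match
Total matched: 6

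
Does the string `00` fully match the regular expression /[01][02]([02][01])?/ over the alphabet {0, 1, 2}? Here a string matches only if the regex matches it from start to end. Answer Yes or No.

Yes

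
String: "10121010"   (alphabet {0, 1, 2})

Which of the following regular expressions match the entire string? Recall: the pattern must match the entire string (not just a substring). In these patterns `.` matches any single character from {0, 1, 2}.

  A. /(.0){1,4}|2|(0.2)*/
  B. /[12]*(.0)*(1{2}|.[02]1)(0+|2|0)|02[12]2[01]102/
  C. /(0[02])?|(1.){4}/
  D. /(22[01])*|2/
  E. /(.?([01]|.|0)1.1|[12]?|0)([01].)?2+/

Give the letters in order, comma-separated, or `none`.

A → no match
B → no match
C → match
D → no match
E → no match — must end with "2"

C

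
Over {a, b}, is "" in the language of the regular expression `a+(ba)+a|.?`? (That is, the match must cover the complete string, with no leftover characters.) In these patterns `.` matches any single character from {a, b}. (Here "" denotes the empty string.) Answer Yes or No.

Yes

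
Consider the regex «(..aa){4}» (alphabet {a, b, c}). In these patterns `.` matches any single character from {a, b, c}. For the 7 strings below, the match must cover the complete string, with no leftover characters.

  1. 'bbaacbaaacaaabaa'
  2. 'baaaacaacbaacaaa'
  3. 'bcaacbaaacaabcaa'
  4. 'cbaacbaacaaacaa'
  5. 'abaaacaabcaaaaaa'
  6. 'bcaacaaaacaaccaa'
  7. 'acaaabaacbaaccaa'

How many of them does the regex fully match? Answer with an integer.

6

1 → match
2 → match
3 → match
4 → no match
5 → match
6 → match
7 → match
Total matched: 6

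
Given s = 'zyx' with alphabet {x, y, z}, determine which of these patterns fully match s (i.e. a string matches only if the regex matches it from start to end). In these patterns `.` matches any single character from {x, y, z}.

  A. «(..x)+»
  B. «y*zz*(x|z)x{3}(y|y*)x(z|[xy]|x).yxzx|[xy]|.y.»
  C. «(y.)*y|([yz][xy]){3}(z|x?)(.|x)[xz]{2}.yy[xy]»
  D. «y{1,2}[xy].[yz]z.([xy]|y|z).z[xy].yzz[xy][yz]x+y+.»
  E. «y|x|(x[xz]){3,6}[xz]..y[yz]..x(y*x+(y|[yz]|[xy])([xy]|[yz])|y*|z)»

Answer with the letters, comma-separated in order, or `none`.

A → match
B → match
C → no match
D → no match — must start with 'y'
E → no match

A, B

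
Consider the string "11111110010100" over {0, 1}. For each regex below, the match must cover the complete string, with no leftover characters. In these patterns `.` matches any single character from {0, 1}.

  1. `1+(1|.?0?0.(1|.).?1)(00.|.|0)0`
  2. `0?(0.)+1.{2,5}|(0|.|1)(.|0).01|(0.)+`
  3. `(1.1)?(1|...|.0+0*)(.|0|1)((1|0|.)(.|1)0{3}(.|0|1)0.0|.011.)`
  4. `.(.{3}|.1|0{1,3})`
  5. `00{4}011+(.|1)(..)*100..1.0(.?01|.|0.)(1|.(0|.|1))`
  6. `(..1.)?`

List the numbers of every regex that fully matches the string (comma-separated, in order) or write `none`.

1

1 → match
2 → no match
3 → no match
4 → no match
5 → no match — must start with "00"
6 → no match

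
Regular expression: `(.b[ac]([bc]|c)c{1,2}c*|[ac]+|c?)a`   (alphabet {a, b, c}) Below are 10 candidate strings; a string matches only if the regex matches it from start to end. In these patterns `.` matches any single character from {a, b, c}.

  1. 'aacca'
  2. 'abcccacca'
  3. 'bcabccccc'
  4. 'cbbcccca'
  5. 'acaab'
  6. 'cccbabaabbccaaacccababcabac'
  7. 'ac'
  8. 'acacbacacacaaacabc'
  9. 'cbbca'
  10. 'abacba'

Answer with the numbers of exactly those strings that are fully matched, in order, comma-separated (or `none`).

1 → match
2 → no match
3 → no match — must end with 'a'
4 → no match
5 → no match — must end with 'a'
6 → no match — must end with 'a'
7 → no match — must end with 'a'
8 → no match — must end with 'a'
9 → no match
10 → no match

1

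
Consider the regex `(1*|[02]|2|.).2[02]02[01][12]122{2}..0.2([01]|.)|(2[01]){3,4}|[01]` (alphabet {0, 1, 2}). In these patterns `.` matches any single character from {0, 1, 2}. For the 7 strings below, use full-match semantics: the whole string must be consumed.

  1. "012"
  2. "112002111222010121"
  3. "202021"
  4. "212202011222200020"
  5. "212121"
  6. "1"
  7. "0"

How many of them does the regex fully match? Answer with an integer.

1 → no match
2 → match
3 → match
4 → match
5 → match
6 → match
7 → match
Total matched: 6

6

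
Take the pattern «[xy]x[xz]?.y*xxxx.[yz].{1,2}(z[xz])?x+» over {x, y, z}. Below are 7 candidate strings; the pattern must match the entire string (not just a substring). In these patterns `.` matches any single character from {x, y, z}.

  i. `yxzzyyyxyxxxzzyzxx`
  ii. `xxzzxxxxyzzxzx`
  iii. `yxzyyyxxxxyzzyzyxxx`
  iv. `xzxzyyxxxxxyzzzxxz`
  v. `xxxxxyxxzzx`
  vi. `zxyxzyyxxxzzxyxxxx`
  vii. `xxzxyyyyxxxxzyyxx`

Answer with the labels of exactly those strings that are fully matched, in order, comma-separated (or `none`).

i → no match
ii → no match
iii → no match
iv → no match — must end with `x`
v → no match
vi → no match
vii → match

vii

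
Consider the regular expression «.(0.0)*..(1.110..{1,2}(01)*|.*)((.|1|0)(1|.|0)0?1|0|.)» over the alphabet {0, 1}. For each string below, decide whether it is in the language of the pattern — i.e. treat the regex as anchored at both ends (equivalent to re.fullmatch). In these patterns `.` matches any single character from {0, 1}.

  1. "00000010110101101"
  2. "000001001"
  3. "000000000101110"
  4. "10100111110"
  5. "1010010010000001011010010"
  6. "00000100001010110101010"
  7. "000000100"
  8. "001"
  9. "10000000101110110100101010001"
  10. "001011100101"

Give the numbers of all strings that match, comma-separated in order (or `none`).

1, 2, 3, 4, 5, 6, 7, 9, 10

1 → match
2 → match
3 → match
4 → match
5 → match
6 → match
7 → match
8 → no match
9 → match
10 → match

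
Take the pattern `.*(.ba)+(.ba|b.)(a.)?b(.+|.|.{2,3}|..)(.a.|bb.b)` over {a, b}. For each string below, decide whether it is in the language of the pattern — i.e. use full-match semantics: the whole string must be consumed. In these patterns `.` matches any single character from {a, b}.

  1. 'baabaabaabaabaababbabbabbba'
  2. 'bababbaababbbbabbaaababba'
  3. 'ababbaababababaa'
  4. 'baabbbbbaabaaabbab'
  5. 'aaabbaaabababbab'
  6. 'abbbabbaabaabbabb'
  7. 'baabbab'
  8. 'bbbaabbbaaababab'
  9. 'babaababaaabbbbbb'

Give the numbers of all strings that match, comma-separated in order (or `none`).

1 → no match
2 → no match
3 → match
4 → no match
5 → no match
6 → no match
7 → no match
8 → no match
9 → match

3, 9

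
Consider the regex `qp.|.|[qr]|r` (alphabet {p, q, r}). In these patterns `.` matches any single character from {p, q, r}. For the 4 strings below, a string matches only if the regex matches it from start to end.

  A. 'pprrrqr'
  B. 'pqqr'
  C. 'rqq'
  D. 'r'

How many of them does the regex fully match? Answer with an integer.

1

A → no match
B → no match
C → no match
D → match
Total matched: 1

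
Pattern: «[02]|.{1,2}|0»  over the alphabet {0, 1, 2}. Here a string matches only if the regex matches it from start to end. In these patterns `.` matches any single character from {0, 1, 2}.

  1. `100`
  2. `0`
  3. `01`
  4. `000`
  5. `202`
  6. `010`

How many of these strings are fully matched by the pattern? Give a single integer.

2

1 → no match
2 → match
3 → match
4 → no match
5 → no match
6 → no match
Total matched: 2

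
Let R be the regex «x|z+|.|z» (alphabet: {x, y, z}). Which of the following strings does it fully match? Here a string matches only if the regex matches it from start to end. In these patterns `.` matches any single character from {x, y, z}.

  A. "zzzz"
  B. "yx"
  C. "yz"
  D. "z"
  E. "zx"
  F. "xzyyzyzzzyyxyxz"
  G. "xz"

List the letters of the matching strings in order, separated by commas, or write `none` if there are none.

A → match
B → no match
C → no match
D → match
E → no match
F → no match
G → no match

A, D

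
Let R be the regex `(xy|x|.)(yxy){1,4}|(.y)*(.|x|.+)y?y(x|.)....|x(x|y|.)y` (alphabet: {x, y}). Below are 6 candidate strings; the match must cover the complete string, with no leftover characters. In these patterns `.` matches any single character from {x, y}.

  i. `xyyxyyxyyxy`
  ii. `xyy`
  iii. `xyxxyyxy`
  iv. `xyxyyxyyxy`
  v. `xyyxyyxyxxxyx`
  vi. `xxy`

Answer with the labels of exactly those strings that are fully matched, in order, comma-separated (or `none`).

i, ii, iv, v, vi

i → match
ii → match
iii → no match
iv → match
v → match
vi → match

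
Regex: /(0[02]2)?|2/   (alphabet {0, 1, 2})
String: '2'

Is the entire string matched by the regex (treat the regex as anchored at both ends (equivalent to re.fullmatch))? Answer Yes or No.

Yes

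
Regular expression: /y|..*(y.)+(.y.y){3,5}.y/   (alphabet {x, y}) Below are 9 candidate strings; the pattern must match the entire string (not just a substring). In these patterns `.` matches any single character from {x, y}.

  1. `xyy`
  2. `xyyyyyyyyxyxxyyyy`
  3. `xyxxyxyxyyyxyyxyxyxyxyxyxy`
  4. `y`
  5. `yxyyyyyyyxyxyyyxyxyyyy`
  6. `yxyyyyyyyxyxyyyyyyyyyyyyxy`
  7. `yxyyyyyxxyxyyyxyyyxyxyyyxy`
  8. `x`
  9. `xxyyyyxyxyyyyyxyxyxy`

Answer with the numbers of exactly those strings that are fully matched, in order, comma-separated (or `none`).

3, 4, 6, 7, 9

1 → no match
2 → no match
3 → match
4 → match
5 → no match
6 → match
7 → match
8 → no match — must end with `y`
9 → match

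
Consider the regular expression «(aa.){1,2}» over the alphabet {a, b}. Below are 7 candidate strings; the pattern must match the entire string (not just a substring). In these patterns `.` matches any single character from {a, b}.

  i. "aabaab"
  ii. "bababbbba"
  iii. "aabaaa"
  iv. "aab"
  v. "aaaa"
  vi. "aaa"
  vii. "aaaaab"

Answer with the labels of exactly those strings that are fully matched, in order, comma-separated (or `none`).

i → match
ii → no match — must start with "aa"
iii → match
iv → match
v → no match
vi → match
vii → match

i, iii, iv, vi, vii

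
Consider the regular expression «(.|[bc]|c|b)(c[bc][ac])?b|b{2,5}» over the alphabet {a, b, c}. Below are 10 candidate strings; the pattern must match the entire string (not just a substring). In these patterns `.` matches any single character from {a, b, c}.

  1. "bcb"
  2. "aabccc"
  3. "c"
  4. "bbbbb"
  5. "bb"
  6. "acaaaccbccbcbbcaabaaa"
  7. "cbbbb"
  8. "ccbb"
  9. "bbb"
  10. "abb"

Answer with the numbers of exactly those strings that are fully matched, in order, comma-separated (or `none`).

4, 5, 9

1 → no match
2 → no match — must end with "b"
3 → no match — must end with "b"
4 → match
5 → match
6 → no match — must end with "b"
7 → no match
8 → no match
9 → match
10 → no match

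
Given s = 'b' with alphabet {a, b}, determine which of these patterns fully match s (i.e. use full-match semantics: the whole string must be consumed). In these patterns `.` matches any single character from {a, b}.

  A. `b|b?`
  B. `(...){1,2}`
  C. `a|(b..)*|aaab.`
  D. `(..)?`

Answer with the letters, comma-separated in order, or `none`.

A → match
B → no match
C → no match
D → no match

A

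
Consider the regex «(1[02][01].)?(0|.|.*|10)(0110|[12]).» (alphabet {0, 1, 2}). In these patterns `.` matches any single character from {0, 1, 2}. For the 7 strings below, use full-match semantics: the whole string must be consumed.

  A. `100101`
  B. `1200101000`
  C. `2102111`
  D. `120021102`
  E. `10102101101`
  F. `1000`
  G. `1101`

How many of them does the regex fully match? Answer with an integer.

2

A → no match
B → no match
C → match
D → no match
E → match
F → no match
G → no match
Total matched: 2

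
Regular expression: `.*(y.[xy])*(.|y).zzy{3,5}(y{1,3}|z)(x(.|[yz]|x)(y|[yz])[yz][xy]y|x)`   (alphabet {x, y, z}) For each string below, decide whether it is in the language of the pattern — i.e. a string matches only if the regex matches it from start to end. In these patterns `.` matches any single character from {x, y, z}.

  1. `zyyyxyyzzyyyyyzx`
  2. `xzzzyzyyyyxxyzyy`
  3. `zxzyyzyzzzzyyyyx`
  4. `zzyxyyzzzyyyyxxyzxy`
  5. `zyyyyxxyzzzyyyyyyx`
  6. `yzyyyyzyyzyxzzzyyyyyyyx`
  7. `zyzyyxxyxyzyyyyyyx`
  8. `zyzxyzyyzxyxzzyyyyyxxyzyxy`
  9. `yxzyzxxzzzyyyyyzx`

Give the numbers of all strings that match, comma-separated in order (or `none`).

1 → match
2 → no match
3 → match
4 → match
5 → match
6 → match
7 → no match
8 → no match
9 → match

1, 3, 4, 5, 6, 9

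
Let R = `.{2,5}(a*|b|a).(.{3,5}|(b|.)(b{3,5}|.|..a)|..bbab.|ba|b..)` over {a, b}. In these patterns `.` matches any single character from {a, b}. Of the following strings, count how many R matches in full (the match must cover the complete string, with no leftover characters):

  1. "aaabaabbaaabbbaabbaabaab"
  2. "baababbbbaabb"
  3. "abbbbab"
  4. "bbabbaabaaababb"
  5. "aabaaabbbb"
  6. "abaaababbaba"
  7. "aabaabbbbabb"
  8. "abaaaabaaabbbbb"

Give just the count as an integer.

1 → no match
2 → no match
3. "abbbbab" → match
4 → no match
5. "aabaaabbbb" → match
6. "abaaababbaba" → match
7. "aabaabbbbabb" → match
8 → no match
Total matched: 4

4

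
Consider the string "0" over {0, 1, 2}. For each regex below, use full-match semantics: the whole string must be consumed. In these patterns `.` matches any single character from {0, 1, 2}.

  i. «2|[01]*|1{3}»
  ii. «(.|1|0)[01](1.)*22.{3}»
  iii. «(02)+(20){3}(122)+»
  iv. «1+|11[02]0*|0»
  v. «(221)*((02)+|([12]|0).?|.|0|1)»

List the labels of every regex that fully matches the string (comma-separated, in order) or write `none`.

i → match
ii → no match
iii → no match — must start with "02"
iv → match
v → match

i, iv, v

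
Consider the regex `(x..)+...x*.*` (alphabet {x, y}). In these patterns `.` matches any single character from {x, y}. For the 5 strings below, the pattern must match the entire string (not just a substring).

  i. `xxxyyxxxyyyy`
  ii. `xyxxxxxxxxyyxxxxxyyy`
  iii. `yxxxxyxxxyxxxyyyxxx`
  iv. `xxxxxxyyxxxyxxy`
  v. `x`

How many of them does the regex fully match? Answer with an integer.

3

i → match
ii → match
iii → no match — must start with `x`
iv → match
v → no match
Total matched: 3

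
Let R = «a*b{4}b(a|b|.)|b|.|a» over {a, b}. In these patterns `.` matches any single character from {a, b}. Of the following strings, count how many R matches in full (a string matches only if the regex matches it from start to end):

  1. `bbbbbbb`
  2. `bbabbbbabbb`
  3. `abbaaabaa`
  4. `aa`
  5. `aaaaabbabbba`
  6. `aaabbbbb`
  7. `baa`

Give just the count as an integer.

0

1 → no match
2 → no match
3 → no match
4 → no match
5 → no match
6 → no match
7 → no match
Total matched: 0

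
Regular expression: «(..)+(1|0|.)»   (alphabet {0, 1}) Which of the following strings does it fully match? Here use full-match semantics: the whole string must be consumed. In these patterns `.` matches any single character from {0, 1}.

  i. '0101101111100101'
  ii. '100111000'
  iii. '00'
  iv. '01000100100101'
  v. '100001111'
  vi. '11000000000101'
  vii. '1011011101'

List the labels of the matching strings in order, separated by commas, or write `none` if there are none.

i → no match
ii → match
iii → no match
iv → no match
v → match
vi → no match
vii → no match

ii, v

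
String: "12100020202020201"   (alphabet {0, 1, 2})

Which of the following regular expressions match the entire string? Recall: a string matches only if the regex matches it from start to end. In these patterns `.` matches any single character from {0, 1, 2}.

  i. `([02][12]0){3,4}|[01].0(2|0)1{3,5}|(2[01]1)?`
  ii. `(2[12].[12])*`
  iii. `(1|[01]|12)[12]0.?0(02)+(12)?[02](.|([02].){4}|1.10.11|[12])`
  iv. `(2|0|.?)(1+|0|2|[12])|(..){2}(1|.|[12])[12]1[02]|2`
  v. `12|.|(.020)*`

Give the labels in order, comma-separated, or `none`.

i → no match
ii → no match
iii → match
iv → no match
v → no match

iii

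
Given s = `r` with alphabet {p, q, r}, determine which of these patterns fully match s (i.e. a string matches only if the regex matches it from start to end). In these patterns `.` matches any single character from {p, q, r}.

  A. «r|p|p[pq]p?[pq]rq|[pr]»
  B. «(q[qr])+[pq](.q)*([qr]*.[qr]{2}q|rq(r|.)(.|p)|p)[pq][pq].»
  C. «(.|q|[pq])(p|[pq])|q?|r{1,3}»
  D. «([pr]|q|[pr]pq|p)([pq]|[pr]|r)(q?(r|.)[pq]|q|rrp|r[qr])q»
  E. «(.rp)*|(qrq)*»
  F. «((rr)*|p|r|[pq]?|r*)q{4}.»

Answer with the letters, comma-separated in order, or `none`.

A, C

A → match
B → no match — must start with `q`
C → match
D → no match — must end with `q`
E → no match
F → no match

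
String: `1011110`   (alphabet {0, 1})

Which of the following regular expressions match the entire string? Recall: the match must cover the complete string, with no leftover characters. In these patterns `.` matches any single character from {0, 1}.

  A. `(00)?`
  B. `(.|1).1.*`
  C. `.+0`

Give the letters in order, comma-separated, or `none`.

A → no match
B → match
C → match

B, C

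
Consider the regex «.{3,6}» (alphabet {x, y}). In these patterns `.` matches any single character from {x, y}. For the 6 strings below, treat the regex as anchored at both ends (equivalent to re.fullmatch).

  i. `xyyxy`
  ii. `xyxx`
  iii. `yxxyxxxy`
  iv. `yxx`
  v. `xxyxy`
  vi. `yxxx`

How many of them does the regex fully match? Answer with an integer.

i → match
ii → match
iii → no match
iv → match
v → match
vi → match
Total matched: 5

5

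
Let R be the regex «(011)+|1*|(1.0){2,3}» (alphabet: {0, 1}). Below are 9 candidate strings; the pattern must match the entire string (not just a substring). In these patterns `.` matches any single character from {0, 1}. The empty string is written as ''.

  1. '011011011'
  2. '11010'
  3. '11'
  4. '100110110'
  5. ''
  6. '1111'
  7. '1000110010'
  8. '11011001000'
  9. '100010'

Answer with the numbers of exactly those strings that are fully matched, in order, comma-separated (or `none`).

1, 3, 4, 5, 6

1 → match
2 → no match
3 → match
4 → match
5 → match
6 → match
7 → no match
8 → no match
9 → no match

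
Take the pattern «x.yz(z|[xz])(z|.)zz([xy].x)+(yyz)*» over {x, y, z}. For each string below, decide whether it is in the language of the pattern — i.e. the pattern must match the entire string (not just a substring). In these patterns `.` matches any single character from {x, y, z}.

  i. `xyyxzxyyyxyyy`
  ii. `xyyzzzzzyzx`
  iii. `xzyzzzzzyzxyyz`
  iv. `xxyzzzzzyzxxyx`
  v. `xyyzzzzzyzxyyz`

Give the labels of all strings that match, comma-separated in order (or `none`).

ii, iii, iv, v

i → no match
ii. `xyyzzzzzyzx` → match
iii → match
iv → match
v → match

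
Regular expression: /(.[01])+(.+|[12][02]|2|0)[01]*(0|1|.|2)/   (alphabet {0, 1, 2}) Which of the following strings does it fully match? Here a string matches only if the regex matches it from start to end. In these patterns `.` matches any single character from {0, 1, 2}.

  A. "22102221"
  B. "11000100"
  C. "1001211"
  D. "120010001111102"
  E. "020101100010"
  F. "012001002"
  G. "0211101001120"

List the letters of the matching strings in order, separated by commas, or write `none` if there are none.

B, C, F

A → no match
B → match
C → match
D → no match
E → no match
F → match
G → no match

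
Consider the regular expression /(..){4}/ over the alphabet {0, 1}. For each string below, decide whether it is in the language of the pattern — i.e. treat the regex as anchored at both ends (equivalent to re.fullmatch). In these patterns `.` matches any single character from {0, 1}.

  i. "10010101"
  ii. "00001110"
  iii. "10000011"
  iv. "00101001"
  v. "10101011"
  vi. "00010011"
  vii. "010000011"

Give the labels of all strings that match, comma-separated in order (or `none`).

i → match
ii → match
iii → match
iv → match
v → match
vi → match
vii → no match

i, ii, iii, iv, v, vi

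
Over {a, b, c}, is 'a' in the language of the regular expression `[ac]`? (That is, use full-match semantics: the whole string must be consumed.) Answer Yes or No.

Yes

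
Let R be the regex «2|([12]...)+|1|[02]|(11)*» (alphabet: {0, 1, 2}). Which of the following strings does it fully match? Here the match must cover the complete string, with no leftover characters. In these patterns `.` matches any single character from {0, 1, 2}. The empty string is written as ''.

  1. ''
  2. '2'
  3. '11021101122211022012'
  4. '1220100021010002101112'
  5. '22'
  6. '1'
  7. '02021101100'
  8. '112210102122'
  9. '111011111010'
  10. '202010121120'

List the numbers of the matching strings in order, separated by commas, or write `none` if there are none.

1. '' → match
2. '2' → match
3 → match
4 → no match
5. '22' → no match
6. '1' → match
7. '02021101100' → no match
8. '112210102122' → match
9. '111011111010' → match
10. '202010121120' → match

1, 2, 3, 6, 8, 9, 10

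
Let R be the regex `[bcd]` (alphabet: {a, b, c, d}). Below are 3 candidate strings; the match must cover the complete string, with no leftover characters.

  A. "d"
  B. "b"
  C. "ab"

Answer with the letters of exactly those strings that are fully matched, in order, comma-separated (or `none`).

A → match
B → match
C → no match

A, B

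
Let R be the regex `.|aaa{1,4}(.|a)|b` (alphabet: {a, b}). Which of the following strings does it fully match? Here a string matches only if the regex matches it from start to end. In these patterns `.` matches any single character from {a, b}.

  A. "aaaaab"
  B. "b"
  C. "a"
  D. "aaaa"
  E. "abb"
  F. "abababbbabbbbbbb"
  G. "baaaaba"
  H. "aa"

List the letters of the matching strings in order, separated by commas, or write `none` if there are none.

A. "aaaaab" → match
B. "b" → match
C. "a" → match
D. "aaaa" → match
E. "abb" → no match
F → no match
G. "baaaaba" → no match
H. "aa" → no match

A, B, C, D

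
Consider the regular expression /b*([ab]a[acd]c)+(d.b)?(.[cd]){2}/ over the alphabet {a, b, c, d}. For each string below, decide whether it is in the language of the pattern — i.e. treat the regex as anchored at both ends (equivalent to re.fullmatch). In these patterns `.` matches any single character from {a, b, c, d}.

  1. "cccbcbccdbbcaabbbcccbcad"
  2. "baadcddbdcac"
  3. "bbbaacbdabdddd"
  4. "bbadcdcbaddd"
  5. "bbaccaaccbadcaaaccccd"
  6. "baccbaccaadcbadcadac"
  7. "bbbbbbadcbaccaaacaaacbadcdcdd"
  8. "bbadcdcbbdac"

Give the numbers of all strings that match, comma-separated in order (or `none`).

1 → no match
2. "baadcddbdcac" → match
3 → no match
4. "bbadcdcbaddd" → match
5 → match
6 → match
7 → match
8. "bbadcdcbbdac" → match

2, 4, 5, 6, 7, 8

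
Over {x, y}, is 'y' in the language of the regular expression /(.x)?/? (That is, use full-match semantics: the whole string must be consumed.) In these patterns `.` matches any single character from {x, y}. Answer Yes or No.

No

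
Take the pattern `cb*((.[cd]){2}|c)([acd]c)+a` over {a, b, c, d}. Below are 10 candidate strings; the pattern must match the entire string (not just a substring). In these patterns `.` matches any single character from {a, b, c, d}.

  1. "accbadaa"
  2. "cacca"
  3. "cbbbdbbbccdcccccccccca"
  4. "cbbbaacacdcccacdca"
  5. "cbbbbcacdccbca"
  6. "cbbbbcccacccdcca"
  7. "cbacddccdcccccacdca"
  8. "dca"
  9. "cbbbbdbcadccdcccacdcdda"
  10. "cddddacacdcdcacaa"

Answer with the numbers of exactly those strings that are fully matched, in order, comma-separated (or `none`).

1 → no match — must start with "c"
2 → no match
3 → no match
4 → no match
5 → no match
6 → no match
7 → match
8 → no match — must start with "c"
9 → no match — must end with "ca"
10 → no match — must end with "ca"

7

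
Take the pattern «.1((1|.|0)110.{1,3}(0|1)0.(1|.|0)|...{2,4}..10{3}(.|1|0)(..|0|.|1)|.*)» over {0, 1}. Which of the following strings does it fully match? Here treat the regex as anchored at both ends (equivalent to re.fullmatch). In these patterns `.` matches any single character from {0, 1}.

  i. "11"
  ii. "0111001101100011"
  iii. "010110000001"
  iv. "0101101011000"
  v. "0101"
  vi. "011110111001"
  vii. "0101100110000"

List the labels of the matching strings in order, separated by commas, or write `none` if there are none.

i, ii, iii, iv, v, vi, vii

i → match
ii → match
iii → match
iv → match
v → match
vi → match
vii → match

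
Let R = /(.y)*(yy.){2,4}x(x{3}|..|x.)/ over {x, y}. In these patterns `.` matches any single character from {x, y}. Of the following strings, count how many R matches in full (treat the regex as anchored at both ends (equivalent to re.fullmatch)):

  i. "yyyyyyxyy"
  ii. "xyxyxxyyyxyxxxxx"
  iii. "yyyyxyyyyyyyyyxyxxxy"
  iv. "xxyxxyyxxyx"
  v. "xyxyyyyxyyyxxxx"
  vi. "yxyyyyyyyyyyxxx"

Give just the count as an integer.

i → match
ii → no match
iii → no match
iv → no match
v → no match
vi → no match
Total matched: 1

1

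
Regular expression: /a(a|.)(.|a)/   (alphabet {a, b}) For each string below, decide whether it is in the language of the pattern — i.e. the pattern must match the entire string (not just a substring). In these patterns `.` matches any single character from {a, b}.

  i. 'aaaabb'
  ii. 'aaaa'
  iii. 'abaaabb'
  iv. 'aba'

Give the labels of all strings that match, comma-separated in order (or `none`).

i. 'aaaabb' → no match
ii. 'aaaa' → no match
iii. 'abaaabb' → no match
iv. 'aba' → match

iv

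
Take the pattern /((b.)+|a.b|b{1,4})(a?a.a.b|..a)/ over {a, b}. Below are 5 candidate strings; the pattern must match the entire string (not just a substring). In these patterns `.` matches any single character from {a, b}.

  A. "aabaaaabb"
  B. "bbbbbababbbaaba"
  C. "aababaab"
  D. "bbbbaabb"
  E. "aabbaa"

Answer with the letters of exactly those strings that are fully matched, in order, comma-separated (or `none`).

A, B, C, E

A → match
B → match
C → match
D → no match
E → match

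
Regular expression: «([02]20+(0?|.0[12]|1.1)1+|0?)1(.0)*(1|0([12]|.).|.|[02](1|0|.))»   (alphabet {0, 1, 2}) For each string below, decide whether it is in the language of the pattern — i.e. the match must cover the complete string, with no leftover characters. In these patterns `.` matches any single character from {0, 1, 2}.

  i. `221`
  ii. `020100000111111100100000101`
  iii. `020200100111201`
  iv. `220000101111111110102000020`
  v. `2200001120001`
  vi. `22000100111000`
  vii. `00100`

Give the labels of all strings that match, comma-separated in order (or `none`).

i → no match
ii → no match
iii → no match
iv → match
v → match
vi → no match
vii → no match

iv, v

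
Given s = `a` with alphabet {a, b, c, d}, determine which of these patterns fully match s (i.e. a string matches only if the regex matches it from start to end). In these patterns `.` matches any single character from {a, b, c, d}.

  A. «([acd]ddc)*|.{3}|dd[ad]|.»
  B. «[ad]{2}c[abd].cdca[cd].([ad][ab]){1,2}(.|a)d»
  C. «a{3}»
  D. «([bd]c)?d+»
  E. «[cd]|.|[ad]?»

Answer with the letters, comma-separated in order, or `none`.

A → match
B → no match — must end with `d`
C → no match
D → no match — must end with `d`
E → match

A, E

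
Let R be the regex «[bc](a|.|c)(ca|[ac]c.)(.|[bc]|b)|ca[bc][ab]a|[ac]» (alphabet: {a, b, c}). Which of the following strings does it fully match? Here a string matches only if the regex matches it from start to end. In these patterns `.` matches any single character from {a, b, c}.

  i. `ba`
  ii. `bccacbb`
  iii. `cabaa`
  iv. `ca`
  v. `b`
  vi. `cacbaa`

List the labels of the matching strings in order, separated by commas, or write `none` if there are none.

i. `ba` → no match
ii. `bccacbb` → no match
iii. `cabaa` → match
iv. `ca` → no match
v. `b` → no match
vi. `cacbaa` → no match

iii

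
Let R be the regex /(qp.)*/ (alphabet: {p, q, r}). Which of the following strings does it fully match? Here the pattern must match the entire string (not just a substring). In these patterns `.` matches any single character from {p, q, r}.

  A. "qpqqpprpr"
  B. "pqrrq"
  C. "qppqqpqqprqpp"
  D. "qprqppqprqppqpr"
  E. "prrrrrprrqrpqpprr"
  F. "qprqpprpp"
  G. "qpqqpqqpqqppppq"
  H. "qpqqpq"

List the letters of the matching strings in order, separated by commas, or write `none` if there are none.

A. "qpqqpprpr" → no match
B. "pqrrq" → no match
C → no match
D → match
E → no match
F. "qprqpprpp" → no match
G → no match
H. "qpqqpq" → match

D, H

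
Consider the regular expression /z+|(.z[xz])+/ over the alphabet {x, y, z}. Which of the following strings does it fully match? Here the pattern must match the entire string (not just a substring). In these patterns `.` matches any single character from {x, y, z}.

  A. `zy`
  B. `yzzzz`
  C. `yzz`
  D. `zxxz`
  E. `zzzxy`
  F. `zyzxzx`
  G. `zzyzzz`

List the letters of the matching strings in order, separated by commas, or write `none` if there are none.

C

A → no match
B → no match
C → match
D → no match
E → no match
F → no match
G → no match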